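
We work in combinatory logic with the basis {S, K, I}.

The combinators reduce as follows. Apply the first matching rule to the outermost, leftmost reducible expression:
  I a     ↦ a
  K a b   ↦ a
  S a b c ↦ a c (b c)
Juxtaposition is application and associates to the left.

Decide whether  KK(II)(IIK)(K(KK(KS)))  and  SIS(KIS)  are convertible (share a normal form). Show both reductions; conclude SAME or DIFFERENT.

Answer: DIFFERENT — A ⇓ K, B ⇓ SI

Working:
Term A:
  start: KK(II)(IIK)(K(KK(KS)))
  →1  K(IIK)(K(KK(KS)))
  →2  IIK
  →3  IK
  →4  K

Term B:
  start: SIS(KIS)
  →1  I(KIS)(S(KIS))
  →2  KIS(S(KIS))
  →3  I(S(KIS))
  →4  S(KIS)
  →5  SI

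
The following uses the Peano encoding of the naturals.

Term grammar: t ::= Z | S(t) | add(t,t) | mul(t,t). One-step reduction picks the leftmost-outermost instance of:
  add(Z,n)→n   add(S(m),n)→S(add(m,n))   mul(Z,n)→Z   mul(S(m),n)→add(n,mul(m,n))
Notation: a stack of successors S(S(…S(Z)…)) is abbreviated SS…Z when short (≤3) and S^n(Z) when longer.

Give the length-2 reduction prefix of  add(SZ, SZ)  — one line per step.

Answer: after 2 steps: SSZ

Derivation:
  start: add(SZ, SZ)
  step 1: S(add(Z, SZ))
  step 2: SSZ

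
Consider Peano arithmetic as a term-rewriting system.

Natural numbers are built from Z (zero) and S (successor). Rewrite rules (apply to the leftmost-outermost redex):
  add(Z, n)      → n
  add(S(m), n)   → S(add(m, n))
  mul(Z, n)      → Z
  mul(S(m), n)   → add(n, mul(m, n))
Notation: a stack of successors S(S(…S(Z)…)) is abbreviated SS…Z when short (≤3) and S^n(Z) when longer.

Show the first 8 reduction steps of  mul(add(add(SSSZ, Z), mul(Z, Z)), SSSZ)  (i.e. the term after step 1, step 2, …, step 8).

  start: mul(add(add(SSSZ, Z), mul(Z, Z)), SSSZ)
  →1  mul(add(S(add(SSZ, Z)), mul(Z, Z)), SSSZ)
  →2  mul(S(add(add(SSZ, Z), mul(Z, Z))), SSSZ)
  →3  add(SSSZ, mul(add(add(SSZ, Z), mul(Z, Z)), SSSZ))
  →4  S(add(SSZ, mul(add(add(SSZ, Z), mul(Z, Z)), SSSZ)))
  →5  S(S(add(SZ, mul(add(add(SSZ, Z), mul(Z, Z)), SSSZ))))
  →6  S(S(S(add(Z, mul(add(add(SSZ, Z), mul(Z, Z)), SSSZ)))))
  →7  S(S(S(mul(add(add(SSZ, Z), mul(Z, Z)), SSSZ))))
  →8  S(S(S(mul(add(S(add(SZ, Z)), mul(Z, Z)), SSSZ))))

Answer: after 8 steps: S(S(S(mul(add(S(add(SZ, Z)), mul(Z, Z)), SSSZ))))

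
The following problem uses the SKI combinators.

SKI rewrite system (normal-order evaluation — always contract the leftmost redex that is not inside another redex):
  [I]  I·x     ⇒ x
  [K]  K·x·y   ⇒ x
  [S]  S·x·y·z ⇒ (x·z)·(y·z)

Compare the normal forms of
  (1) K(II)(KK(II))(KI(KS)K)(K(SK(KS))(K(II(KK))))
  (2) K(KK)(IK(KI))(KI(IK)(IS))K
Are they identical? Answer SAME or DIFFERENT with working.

Term A:
  start: K(II)(KK(II))(KI(KS)K)(K(SK(KS))(K(II(KK))))
  [1] II(KI(KS)K)(K(SK(KS))(K(II(KK))))
  [2] I(KI(KS)K)(K(SK(KS))(K(II(KK))))
  [3] KI(KS)K(K(SK(KS))(K(II(KK))))
  [4] IK(K(SK(KS))(K(II(KK))))
  [5] K(K(SK(KS))(K(II(KK))))
  [6] K(SK(KS))

Term B:
  start: K(KK)(IK(KI))(KI(IK)(IS))K
  [1] KK(KI(IK)(IS))K
  [2] KK

Answer: DIFFERENT — A ⇓ K(SK(KS)), B ⇓ KK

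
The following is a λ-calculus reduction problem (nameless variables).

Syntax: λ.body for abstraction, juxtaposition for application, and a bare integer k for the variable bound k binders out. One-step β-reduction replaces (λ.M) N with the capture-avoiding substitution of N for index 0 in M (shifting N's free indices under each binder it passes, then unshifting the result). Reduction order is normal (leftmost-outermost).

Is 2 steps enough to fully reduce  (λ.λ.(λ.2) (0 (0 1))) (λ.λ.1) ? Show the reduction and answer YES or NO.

  start: (λ.λ.(λ.2) (0 (0 1))) (λ.λ.1)
  [1] λ.(λ.λ.λ.1) (0 (0 (λ.λ.1)))
  [2] λ.λ.λ.1

Answer: YES — reaches normal form λ.λ.λ.1 in 2 ≤ 2 steps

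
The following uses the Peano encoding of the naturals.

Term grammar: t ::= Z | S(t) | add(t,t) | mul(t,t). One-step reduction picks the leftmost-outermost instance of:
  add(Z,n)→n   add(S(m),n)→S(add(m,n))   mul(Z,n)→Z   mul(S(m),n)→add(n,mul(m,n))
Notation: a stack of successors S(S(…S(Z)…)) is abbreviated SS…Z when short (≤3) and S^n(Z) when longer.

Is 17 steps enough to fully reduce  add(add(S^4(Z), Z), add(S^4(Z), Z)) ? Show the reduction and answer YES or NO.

  start: add(add(S^4(Z), Z), add(S^4(Z), Z))
  [1] add(S(add(SSSZ, Z)), add(S^4(Z), Z))
  [2] S(add(add(SSSZ, Z), add(S^4(Z), Z)))
  [3] S(add(S(add(SSZ, Z)), add(S^4(Z), Z)))
  [4] S(S(add(add(SSZ, Z), add(S^4(Z), Z))))
  [5] S(S(add(S(add(SZ, Z)), add(S^4(Z), Z))))
  [6] S(S(S(add(add(SZ, Z), add(S^4(Z), Z)))))
  [7] S(S(S(add(S(add(Z, Z)), add(S^4(Z), Z)))))
  [8] S(S(S(S(add(add(Z, Z), add(S^4(Z), Z))))))
  [9] S(S(S(S(add(Z, add(S^4(Z), Z))))))
  [10] S(S(S(S(add(S^4(Z), Z)))))
  [11] S(S(S(S(S(add(SSSZ, Z))))))
  [12] S(S(S(S(S(S(add(SSZ, Z)))))))
  [13] S(S(S(S(S(S(S(add(SZ, Z))))))))
  [14] S(S(S(S(S(S(S(S(add(Z, Z)))))))))
  [15] S^8(Z)

Answer: YES — reaches normal form S^8(Z) in 15 ≤ 17 steps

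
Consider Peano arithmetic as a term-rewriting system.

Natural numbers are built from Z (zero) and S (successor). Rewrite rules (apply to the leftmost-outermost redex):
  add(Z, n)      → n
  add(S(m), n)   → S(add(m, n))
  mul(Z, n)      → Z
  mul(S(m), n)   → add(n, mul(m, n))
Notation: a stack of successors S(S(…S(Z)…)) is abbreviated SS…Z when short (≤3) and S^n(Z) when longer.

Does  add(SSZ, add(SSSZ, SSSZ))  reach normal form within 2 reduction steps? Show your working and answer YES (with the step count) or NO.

Answer: NO — after 2 steps the term is S(S(add(Z, add(SSSZ, SSSZ)))), not yet normal

Working:
  start: add(SSZ, add(SSSZ, SSSZ))
  step 1: S(add(SZ, add(SSSZ, SSSZ)))
  step 2: S(S(add(Z, add(SSSZ, SSSZ))))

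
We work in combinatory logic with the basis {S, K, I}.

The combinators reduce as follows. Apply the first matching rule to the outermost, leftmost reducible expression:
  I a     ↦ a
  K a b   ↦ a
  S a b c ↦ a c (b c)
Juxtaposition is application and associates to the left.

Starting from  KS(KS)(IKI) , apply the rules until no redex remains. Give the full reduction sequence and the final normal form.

  start: KS(KS)(IKI)
  [1] S(IKI)
  [2] S(KI)

Answer: normal form = S(KI)  (in 2 steps)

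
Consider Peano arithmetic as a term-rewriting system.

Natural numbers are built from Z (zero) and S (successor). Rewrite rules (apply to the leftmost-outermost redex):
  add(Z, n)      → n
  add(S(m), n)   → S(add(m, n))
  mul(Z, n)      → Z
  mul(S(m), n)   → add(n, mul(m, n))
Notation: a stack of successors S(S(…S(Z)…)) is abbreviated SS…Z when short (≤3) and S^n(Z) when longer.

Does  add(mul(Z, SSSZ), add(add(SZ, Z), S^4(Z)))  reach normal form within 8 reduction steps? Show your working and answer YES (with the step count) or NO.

Answer: YES — reaches normal form S^5(Z) in 6 ≤ 8 steps

Reduction:
  start: add(mul(Z, SSSZ), add(add(SZ, Z), S^4(Z)))
  [1] add(Z, add(add(SZ, Z), S^4(Z)))
  [2] add(add(SZ, Z), S^4(Z))
  [3] add(S(add(Z, Z)), S^4(Z))
  [4] S(add(add(Z, Z), S^4(Z)))
  [5] S(add(Z, S^4(Z)))
  [6] S^5(Z)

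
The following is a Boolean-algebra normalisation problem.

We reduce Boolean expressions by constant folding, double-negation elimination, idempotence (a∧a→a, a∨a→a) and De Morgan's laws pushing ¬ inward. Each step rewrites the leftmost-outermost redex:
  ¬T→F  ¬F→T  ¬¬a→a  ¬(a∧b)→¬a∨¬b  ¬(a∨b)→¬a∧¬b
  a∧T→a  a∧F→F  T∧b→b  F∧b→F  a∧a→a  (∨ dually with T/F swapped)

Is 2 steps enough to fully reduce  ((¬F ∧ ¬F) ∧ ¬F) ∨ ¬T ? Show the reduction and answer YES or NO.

Answer: NO — after 2 steps the term is ¬F ∨ ¬T, not yet normal

Derivation:
  start: ((¬F ∧ ¬F) ∧ ¬F) ∨ ¬T
  [1] (¬F ∧ ¬F) ∨ ¬T
  [2] ¬F ∨ ¬T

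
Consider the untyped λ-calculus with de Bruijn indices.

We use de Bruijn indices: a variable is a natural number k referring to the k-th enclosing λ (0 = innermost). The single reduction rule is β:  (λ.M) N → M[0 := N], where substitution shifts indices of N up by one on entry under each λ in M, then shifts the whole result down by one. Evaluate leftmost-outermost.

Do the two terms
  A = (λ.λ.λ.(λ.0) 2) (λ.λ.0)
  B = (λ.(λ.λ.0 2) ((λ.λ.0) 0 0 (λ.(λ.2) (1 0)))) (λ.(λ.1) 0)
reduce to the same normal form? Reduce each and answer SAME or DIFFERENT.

Term A:
  start: (λ.λ.λ.(λ.0) 2) (λ.λ.0)
  step 1: λ.λ.(λ.0) (λ.λ.0)
  step 2: λ.λ.λ.λ.0

Term B:
  start: (λ.(λ.λ.0 2) ((λ.λ.0) 0 0 (λ.(λ.2) (1 0)))) (λ.(λ.1) 0)
  step 1: (λ.λ.0 (λ.(λ.1) 0)) ((λ.λ.0) (λ.(λ.1) 0) (λ.(λ.1) 0) (λ.(λ.λ.(λ.1) 0) ((λ.(λ.1) 0) 0)))
  step 2: λ.0 (λ.(λ.1) 0)
  step 3: λ.0 (λ.0)

Answer: DIFFERENT — A ⇓ λ.λ.λ.λ.0, B ⇓ λ.0 (λ.0)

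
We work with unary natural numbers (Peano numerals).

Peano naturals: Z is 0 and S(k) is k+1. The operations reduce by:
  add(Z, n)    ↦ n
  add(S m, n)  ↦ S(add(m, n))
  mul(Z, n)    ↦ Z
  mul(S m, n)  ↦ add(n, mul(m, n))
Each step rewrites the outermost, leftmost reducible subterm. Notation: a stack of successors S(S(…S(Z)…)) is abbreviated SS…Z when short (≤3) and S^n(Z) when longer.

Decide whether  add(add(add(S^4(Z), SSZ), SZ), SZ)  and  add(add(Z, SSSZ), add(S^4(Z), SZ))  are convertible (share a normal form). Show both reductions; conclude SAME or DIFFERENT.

Answer: SAME — A ⇓ S^8(Z), B ⇓ S^8(Z)

Working:
Term A:
  start: add(add(add(S^4(Z), SSZ), SZ), SZ)
  [1] add(add(S(add(SSSZ, SSZ)), SZ), SZ)
  [2] add(S(add(add(SSSZ, SSZ), SZ)), SZ)
  [3] S(add(add(add(SSSZ, SSZ), SZ), SZ))
  [4] S(add(add(S(add(SSZ, SSZ)), SZ), SZ))
  [5] S(add(S(add(add(SSZ, SSZ), SZ)), SZ))
  [6] S(S(add(add(add(SSZ, SSZ), SZ), SZ)))
  [7] S(S(add(add(S(add(SZ, SSZ)), SZ), SZ)))
  [8] S(S(add(S(add(add(SZ, SSZ), SZ)), SZ)))
  [9] S(S(S(add(add(add(SZ, SSZ), SZ), SZ))))
  [10] S(S(S(add(add(S(add(Z, SSZ)), SZ), SZ))))
  [11] S(S(S(add(S(add(add(Z, SSZ), SZ)), SZ))))
  [12] S(S(S(S(add(add(add(Z, SSZ), SZ), SZ)))))
  [13] S(S(S(S(add(add(SSZ, SZ), SZ)))))
  [14] S(S(S(S(add(S(add(SZ, SZ)), SZ)))))
  [15] S(S(S(S(S(add(add(SZ, SZ), SZ))))))
  [16] S(S(S(S(S(add(S(add(Z, SZ)), SZ))))))
  [17] S(S(S(S(S(S(add(add(Z, SZ), SZ)))))))
  [18] S(S(S(S(S(S(add(SZ, SZ)))))))
  [19] S(S(S(S(S(S(S(add(Z, SZ))))))))
  [20] S^8(Z)

Term B:
  start: add(add(Z, SSSZ), add(S^4(Z), SZ))
  [1] add(SSSZ, add(S^4(Z), SZ))
  [2] S(add(SSZ, add(S^4(Z), SZ)))
  [3] S(S(add(SZ, add(S^4(Z), SZ))))
  [4] S(S(S(add(Z, add(S^4(Z), SZ)))))
  [5] S(S(S(add(S^4(Z), SZ))))
  [6] S(S(S(S(add(SSSZ, SZ)))))
  [7] S(S(S(S(S(add(SSZ, SZ))))))
  [8] S(S(S(S(S(S(add(SZ, SZ)))))))
  [9] S(S(S(S(S(S(S(add(Z, SZ))))))))
  [10] S^8(Z)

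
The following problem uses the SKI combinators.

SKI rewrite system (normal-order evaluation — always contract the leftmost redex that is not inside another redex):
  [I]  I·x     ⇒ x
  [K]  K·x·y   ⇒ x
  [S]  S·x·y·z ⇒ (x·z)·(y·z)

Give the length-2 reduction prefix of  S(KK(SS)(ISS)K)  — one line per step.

Answer: after 2 steps: S(ISS)

Working:
  start: S(KK(SS)(ISS)K)
  →1  S(K(ISS)K)
  →2  S(ISS)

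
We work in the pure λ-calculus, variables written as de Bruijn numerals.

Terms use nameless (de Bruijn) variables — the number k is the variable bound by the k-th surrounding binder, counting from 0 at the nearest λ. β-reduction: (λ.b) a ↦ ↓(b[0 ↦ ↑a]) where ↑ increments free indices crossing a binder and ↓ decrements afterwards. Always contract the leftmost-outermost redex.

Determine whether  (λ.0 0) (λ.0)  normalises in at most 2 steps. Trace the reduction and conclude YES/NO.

  start: (λ.0 0) (λ.0)
  [1] (λ.0) (λ.0)
  [2] λ.0

Answer: YES — reaches normal form λ.0 in 2 ≤ 2 steps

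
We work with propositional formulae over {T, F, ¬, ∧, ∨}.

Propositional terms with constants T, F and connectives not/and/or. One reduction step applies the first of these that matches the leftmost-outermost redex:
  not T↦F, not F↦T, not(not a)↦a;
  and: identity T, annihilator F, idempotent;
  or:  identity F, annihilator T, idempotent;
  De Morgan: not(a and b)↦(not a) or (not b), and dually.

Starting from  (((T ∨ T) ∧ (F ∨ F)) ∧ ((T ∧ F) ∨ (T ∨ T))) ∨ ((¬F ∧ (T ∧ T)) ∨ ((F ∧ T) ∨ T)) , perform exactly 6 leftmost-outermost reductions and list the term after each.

  start: (((T ∨ T) ∧ (F ∨ F)) ∧ ((T ∧ F) ∨ (T ∨ T))) ∨ ((¬F ∧ (T ∧ T)) ∨ ((F ∧ T) ∨ T))
  step 1: ((T ∧ (F ∨ F)) ∧ ((T ∧ F) ∨ (T ∨ T))) ∨ ((¬F ∧ (T ∧ T)) ∨ ((F ∧ T) ∨ T))
  step 2: ((F ∨ F) ∧ ((T ∧ F) ∨ (T ∨ T))) ∨ ((¬F ∧ (T ∧ T)) ∨ ((F ∧ T) ∨ T))
  step 3: (F ∧ ((T ∧ F) ∨ (T ∨ T))) ∨ ((¬F ∧ (T ∧ T)) ∨ ((F ∧ T) ∨ T))
  step 4: F ∨ ((¬F ∧ (T ∧ T)) ∨ ((F ∧ T) ∨ T))
  step 5: (¬F ∧ (T ∧ T)) ∨ ((F ∧ T) ∨ T)
  step 6: (T ∧ (T ∧ T)) ∨ ((F ∧ T) ∨ T)

Answer: after 6 steps: (T ∧ (T ∧ T)) ∨ ((F ∧ T) ∨ T)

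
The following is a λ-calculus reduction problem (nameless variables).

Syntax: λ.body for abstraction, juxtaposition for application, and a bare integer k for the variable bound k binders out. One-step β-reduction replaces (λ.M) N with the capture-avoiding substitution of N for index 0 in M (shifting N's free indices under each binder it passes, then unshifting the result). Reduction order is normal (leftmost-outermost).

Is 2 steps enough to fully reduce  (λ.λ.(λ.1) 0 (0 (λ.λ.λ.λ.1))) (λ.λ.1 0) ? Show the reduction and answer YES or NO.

  start: (λ.λ.(λ.1) 0 (0 (λ.λ.λ.λ.1))) (λ.λ.1 0)
  [1] λ.(λ.1) 0 (0 (λ.λ.λ.λ.1))
  [2] λ.0 (0 (λ.λ.λ.λ.1))

Answer: YES — reaches normal form λ.0 (0 (λ.λ.λ.λ.1)) in 2 ≤ 2 steps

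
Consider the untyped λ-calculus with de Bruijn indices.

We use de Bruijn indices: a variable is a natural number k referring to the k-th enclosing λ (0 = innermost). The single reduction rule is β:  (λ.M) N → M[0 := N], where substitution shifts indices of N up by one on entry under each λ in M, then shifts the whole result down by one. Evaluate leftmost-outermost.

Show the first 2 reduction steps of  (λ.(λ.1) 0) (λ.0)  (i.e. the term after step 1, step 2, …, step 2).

Answer: after 2 steps: λ.0

Working:
  start: (λ.(λ.1) 0) (λ.0)
  →1  (λ.λ.0) (λ.0)
  →2  λ.0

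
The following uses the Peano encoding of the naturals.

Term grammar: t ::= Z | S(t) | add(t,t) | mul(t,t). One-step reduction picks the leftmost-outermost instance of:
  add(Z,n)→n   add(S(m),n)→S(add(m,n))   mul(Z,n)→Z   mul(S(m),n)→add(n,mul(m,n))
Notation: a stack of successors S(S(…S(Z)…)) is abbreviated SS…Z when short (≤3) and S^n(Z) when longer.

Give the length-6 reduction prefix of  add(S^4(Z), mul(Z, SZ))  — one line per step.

Answer: after 6 steps: S^4(Z)

Working:
  start: add(S^4(Z), mul(Z, SZ))
  →1  S(add(SSSZ, mul(Z, SZ)))
  →2  S(S(add(SSZ, mul(Z, SZ))))
  →3  S(S(S(add(SZ, mul(Z, SZ)))))
  →4  S(S(S(S(add(Z, mul(Z, SZ))))))
  →5  S(S(S(S(mul(Z, SZ)))))
  →6  S^4(Z)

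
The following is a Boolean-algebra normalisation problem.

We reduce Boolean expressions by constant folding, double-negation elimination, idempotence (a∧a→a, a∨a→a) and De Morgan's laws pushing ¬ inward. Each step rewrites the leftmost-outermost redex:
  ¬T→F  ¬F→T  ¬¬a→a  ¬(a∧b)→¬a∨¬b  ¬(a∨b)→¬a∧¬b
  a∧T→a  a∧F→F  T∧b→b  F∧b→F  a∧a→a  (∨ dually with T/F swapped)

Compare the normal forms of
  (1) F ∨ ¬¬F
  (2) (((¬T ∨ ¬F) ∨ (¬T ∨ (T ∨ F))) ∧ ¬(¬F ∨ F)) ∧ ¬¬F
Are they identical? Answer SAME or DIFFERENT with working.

Answer: SAME — A ⇓ F, B ⇓ F

Working:
Term A:
  start: F ∨ ¬¬F
  step 1: ¬¬F
  step 2: F

Term B:
  start: (((¬T ∨ ¬F) ∨ (¬T ∨ (T ∨ F))) ∧ ¬(¬F ∨ F)) ∧ ¬¬F
  step 1: (((F ∨ ¬F) ∨ (¬T ∨ (T ∨ F))) ∧ ¬(¬F ∨ F)) ∧ ¬¬F
  step 2: ((¬F ∨ (¬T ∨ (T ∨ F))) ∧ ¬(¬F ∨ F)) ∧ ¬¬F
  step 3: ((T ∨ (¬T ∨ (T ∨ F))) ∧ ¬(¬F ∨ F)) ∧ ¬¬F
  step 4: (T ∧ ¬(¬F ∨ F)) ∧ ¬¬F
  step 5: ¬(¬F ∨ F) ∧ ¬¬F
  step 6: (¬¬F ∧ ¬F) ∧ ¬¬F
  step 7: (F ∧ ¬F) ∧ ¬¬F
  step 8: F ∧ ¬¬F
  step 9: F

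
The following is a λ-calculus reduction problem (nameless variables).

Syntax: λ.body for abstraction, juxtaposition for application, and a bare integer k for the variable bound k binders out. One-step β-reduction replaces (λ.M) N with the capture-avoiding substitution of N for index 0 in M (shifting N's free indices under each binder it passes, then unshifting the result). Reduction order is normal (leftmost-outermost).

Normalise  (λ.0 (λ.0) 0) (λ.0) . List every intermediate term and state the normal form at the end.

Answer: normal form = λ.0  (in 3 steps)

Reduction:
  start: (λ.0 (λ.0) 0) (λ.0)
  [1] (λ.0) (λ.0) (λ.0)
  [2] (λ.0) (λ.0)
  [3] λ.0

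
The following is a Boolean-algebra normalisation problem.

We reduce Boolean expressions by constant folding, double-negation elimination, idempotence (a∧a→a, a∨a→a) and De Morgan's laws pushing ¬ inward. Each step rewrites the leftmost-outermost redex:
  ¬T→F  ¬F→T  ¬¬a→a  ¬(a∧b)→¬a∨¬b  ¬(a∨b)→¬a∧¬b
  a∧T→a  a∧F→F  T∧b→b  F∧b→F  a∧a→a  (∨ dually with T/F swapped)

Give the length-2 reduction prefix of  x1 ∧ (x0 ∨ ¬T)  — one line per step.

Answer: after 2 steps: x1 ∧ x0

Working:
  start: x1 ∧ (x0 ∨ ¬T)
  →1  x1 ∧ (x0 ∨ F)
  →2  x1 ∧ x0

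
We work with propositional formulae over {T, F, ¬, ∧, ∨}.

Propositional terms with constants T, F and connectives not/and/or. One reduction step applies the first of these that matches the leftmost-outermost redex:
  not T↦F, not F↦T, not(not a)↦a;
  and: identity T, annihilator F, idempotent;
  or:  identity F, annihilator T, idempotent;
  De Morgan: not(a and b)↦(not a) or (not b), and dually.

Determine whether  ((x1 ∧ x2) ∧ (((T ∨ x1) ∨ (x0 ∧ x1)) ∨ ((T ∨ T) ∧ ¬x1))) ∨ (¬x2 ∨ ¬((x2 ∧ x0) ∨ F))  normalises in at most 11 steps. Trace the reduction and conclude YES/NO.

  start: ((x1 ∧ x2) ∧ (((T ∨ x1) ∨ (x0 ∧ x1)) ∨ ((T ∨ T) ∧ ¬x1))) ∨ (¬x2 ∨ ¬((x2 ∧ x0) ∨ F))
  step 1: ((x1 ∧ x2) ∧ ((T ∨ (x0 ∧ x1)) ∨ ((T ∨ T) ∧ ¬x1))) ∨ (¬x2 ∨ ¬((x2 ∧ x0) ∨ F))
  step 2: ((x1 ∧ x2) ∧ (T ∨ ((T ∨ T) ∧ ¬x1))) ∨ (¬x2 ∨ ¬((x2 ∧ x0) ∨ F))
  step 3: ((x1 ∧ x2) ∧ T) ∨ (¬x2 ∨ ¬((x2 ∧ x0) ∨ F))
  step 4: (x1 ∧ x2) ∨ (¬x2 ∨ ¬((x2 ∧ x0) ∨ F))
  step 5: (x1 ∧ x2) ∨ (¬x2 ∨ (¬(x2 ∧ x0) ∧ ¬F))
  step 6: (x1 ∧ x2) ∨ (¬x2 ∨ ((¬x2 ∨ ¬x0) ∧ ¬F))
  step 7: (x1 ∧ x2) ∨ (¬x2 ∨ ((¬x2 ∨ ¬x0) ∧ T))
  step 8: (x1 ∧ x2) ∨ (¬x2 ∨ (¬x2 ∨ ¬x0))

Answer: YES — reaches normal form (x1 ∧ x2) ∨ (¬x2 ∨ (¬x2 ∨ ¬x0)) in 8 ≤ 11 steps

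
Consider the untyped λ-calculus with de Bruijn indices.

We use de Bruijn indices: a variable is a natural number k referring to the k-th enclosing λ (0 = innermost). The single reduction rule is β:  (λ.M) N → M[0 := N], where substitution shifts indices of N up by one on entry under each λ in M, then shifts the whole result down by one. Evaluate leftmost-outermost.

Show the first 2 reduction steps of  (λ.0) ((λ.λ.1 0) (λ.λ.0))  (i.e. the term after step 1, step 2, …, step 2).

Answer: after 2 steps: λ.(λ.λ.0) 0

Working:
  start: (λ.0) ((λ.λ.1 0) (λ.λ.0))
  [1] (λ.λ.1 0) (λ.λ.0)
  [2] λ.(λ.λ.0) 0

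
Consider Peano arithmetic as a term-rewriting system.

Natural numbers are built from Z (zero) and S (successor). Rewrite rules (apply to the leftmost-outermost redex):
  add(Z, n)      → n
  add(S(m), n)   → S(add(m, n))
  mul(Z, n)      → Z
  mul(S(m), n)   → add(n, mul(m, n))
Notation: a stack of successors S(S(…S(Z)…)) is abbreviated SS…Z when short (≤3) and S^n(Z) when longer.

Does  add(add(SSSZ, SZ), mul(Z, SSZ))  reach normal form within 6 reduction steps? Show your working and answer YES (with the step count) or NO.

  start: add(add(SSSZ, SZ), mul(Z, SSZ))
  →1  add(S(add(SSZ, SZ)), mul(Z, SSZ))
  →2  S(add(add(SSZ, SZ), mul(Z, SSZ)))
  →3  S(add(S(add(SZ, SZ)), mul(Z, SSZ)))
  →4  S(S(add(add(SZ, SZ), mul(Z, SSZ))))
  →5  S(S(add(S(add(Z, SZ)), mul(Z, SSZ))))
  →6  S(S(S(add(add(Z, SZ), mul(Z, SSZ)))))

Answer: NO — after 6 steps the term is S(S(S(add(add(Z, SZ), mul(Z, SSZ))))), not yet normal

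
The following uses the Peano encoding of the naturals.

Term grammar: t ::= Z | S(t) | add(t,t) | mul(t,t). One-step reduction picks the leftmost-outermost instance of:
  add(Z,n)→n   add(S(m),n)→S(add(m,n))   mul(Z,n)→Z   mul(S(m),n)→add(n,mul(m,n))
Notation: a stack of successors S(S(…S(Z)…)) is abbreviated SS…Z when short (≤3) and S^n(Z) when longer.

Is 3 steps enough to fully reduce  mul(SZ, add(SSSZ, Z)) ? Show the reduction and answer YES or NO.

Answer: NO — after 3 steps the term is S(add(add(SSZ, Z), mul(Z, add(SSSZ, Z)))), not yet normal

Reduction:
  start: mul(SZ, add(SSSZ, Z))
  [1] add(add(SSSZ, Z), mul(Z, add(SSSZ, Z)))
  [2] add(S(add(SSZ, Z)), mul(Z, add(SSSZ, Z)))
  [3] S(add(add(SSZ, Z), mul(Z, add(SSSZ, Z))))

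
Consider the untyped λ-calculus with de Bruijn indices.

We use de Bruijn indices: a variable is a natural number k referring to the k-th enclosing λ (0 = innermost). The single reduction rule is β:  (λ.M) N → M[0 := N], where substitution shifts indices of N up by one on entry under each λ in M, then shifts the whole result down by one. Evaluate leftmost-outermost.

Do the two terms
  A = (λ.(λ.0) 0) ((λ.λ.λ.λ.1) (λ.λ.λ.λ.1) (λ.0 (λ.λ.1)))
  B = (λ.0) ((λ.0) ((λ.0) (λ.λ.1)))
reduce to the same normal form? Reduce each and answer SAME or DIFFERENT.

Answer: SAME — A ⇓ λ.λ.1, B ⇓ λ.λ.1

Reduction:
Term A:
  start: (λ.(λ.0) 0) ((λ.λ.λ.λ.1) (λ.λ.λ.λ.1) (λ.0 (λ.λ.1)))
  [1] (λ.0) ((λ.λ.λ.λ.1) (λ.λ.λ.λ.1) (λ.0 (λ.λ.1)))
  [2] (λ.λ.λ.λ.1) (λ.λ.λ.λ.1) (λ.0 (λ.λ.1))
  [3] (λ.λ.λ.1) (λ.0 (λ.λ.1))
  [4] λ.λ.1

Term B:
  start: (λ.0) ((λ.0) ((λ.0) (λ.λ.1)))
  [1] (λ.0) ((λ.0) (λ.λ.1))
  [2] (λ.0) (λ.λ.1)
  [3] λ.λ.1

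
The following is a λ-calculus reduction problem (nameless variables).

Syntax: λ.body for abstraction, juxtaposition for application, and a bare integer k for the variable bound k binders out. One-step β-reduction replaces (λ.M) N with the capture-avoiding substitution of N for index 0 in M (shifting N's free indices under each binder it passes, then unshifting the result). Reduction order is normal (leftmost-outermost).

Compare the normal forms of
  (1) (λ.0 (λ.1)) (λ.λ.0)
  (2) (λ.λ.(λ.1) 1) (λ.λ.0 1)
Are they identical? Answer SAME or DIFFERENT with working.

Term A:
  start: (λ.0 (λ.1)) (λ.λ.0)
  →1  (λ.λ.0) (λ.λ.λ.0)
  →2  λ.0

Term B:
  start: (λ.λ.(λ.1) 1) (λ.λ.0 1)
  →1  λ.(λ.1) (λ.λ.0 1)
  →2  λ.0

Answer: SAME — A ⇓ λ.0, B ⇓ λ.0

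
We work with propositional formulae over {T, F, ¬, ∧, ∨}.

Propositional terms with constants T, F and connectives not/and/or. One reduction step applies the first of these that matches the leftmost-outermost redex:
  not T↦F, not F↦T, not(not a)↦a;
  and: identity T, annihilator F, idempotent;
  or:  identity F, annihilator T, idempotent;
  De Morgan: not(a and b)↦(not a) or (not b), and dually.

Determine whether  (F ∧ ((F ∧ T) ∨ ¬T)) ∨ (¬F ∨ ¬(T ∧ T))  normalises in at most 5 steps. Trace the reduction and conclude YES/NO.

  start: (F ∧ ((F ∧ T) ∨ ¬T)) ∨ (¬F ∨ ¬(T ∧ T))
  step 1: F ∨ (¬F ∨ ¬(T ∧ T))
  step 2: ¬F ∨ ¬(T ∧ T)
  step 3: T ∨ ¬(T ∧ T)
  step 4: T

Answer: YES — reaches normal form T in 4 ≤ 5 steps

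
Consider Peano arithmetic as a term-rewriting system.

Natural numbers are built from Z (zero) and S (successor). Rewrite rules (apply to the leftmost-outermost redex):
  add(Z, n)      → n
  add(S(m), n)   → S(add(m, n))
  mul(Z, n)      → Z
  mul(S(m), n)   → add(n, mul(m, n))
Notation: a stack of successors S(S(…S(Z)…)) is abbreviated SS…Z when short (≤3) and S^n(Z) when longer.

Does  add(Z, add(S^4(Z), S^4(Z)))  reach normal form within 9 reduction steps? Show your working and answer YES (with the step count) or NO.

Answer: YES — reaches normal form S^8(Z) in 6 ≤ 9 steps

Working:
  start: add(Z, add(S^4(Z), S^4(Z)))
  step 1: add(S^4(Z), S^4(Z))
  step 2: S(add(SSSZ, S^4(Z)))
  step 3: S(S(add(SSZ, S^4(Z))))
  step 4: S(S(S(add(SZ, S^4(Z)))))
  step 5: S(S(S(S(add(Z, S^4(Z))))))
  step 6: S^8(Z)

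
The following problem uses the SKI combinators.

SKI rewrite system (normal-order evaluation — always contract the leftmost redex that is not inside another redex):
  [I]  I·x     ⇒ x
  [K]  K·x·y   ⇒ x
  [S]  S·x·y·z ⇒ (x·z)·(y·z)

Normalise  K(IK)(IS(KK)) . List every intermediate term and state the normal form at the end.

Answer: normal form = K  (in 2 steps)

Derivation:
  start: K(IK)(IS(KK))
  →1  IK
  →2  K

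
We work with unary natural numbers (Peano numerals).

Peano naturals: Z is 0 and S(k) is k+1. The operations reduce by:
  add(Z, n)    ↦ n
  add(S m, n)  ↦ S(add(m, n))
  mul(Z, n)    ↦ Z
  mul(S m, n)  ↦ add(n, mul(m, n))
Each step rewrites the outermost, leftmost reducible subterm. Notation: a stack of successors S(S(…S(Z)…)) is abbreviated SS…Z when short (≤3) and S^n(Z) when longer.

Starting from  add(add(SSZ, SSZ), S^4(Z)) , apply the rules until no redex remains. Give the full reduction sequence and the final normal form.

Answer: normal form = S^8(Z)  (in 8 steps)

Derivation:
  start: add(add(SSZ, SSZ), S^4(Z))
  [1] add(S(add(SZ, SSZ)), S^4(Z))
  [2] S(add(add(SZ, SSZ), S^4(Z)))
  [3] S(add(S(add(Z, SSZ)), S^4(Z)))
  [4] S(S(add(add(Z, SSZ), S^4(Z))))
  [5] S(S(add(SSZ, S^4(Z))))
  [6] S(S(S(add(SZ, S^4(Z)))))
  [7] S(S(S(S(add(Z, S^4(Z))))))
  [8] S^8(Z)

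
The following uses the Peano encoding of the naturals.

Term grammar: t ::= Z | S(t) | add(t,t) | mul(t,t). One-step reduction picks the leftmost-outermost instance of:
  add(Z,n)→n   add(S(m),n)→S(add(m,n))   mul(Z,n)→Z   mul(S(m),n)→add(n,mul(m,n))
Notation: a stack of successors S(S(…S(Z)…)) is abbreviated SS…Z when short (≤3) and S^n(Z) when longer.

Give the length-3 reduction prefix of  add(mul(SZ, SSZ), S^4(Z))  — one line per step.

Answer: after 3 steps: S(add(add(SZ, mul(Z, SSZ)), S^4(Z)))

Derivation:
  start: add(mul(SZ, SSZ), S^4(Z))
  →1  add(add(SSZ, mul(Z, SSZ)), S^4(Z))
  →2  add(S(add(SZ, mul(Z, SSZ))), S^4(Z))
  →3  S(add(add(SZ, mul(Z, SSZ)), S^4(Z)))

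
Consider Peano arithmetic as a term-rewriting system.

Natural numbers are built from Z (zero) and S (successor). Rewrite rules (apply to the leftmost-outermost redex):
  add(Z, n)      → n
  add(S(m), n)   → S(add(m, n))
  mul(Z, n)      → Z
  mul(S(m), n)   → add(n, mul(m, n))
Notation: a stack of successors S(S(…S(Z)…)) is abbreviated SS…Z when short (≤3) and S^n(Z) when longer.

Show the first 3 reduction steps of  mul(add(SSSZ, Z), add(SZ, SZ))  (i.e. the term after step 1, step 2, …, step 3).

Answer: after 3 steps: add(S(add(Z, SZ)), mul(add(SSZ, Z), add(SZ, SZ)))

Derivation:
  start: mul(add(SSSZ, Z), add(SZ, SZ))
  →1  mul(S(add(SSZ, Z)), add(SZ, SZ))
  →2  add(add(SZ, SZ), mul(add(SSZ, Z), add(SZ, SZ)))
  →3  add(S(add(Z, SZ)), mul(add(SSZ, Z), add(SZ, SZ)))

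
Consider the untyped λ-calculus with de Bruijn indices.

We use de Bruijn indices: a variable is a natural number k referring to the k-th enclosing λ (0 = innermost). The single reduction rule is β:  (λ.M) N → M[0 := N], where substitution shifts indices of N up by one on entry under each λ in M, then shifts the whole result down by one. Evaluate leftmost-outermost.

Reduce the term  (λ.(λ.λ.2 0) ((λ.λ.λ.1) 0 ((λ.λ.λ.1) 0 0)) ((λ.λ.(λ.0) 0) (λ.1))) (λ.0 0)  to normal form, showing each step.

  start: (λ.(λ.λ.2 0) ((λ.λ.λ.1) 0 ((λ.λ.λ.1) 0 0)) ((λ.λ.(λ.0) 0) (λ.1))) (λ.0 0)
  step 1: (λ.λ.(λ.0 0) 0) ((λ.λ.λ.1) (λ.0 0) ((λ.λ.λ.1) (λ.0 0) (λ.0 0))) ((λ.λ.(λ.0) 0) (λ.λ.0 0))
  step 2: (λ.(λ.0 0) 0) ((λ.λ.(λ.0) 0) (λ.λ.0 0))
  step 3: (λ.0 0) ((λ.λ.(λ.0) 0) (λ.λ.0 0))
  step 4: (λ.λ.(λ.0) 0) (λ.λ.0 0) ((λ.λ.(λ.0) 0) (λ.λ.0 0))
  step 5: (λ.(λ.0) 0) ((λ.λ.(λ.0) 0) (λ.λ.0 0))
  step 6: (λ.0) ((λ.λ.(λ.0) 0) (λ.λ.0 0))
  step 7: (λ.λ.(λ.0) 0) (λ.λ.0 0)
  step 8: λ.(λ.0) 0
  step 9: λ.0

Answer: normal form = λ.0  (in 9 steps)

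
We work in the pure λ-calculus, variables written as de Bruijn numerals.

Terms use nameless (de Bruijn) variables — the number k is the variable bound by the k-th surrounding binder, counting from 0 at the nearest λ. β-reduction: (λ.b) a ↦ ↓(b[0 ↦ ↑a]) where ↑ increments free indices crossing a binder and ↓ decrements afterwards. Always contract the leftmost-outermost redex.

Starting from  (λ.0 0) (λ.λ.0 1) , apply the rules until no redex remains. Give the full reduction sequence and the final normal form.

Answer: normal form = λ.0 (λ.λ.0 1)  (in 2 steps)

Working:
  start: (λ.0 0) (λ.λ.0 1)
  →1  (λ.λ.0 1) (λ.λ.0 1)
  →2  λ.0 (λ.λ.0 1)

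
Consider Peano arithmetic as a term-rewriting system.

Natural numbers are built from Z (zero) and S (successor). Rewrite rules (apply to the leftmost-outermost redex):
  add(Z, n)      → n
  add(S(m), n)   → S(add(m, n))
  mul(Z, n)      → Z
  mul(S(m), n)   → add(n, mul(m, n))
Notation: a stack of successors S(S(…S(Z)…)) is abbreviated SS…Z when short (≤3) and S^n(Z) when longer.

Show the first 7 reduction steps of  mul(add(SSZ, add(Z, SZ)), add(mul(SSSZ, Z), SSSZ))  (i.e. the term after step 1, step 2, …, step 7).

  start: mul(add(SSZ, add(Z, SZ)), add(mul(SSSZ, Z), SSSZ))
  →1  mul(S(add(SZ, add(Z, SZ))), add(mul(SSSZ, Z), SSSZ))
  →2  add(add(mul(SSSZ, Z), SSSZ), mul(add(SZ, add(Z, SZ)), add(mul(SSSZ, Z), SSSZ)))
  →3  add(add(add(Z, mul(SSZ, Z)), SSSZ), mul(add(SZ, add(Z, SZ)), add(mul(SSSZ, Z), SSSZ)))
  →4  add(add(mul(SSZ, Z), SSSZ), mul(add(SZ, add(Z, SZ)), add(mul(SSSZ, Z), SSSZ)))
  →5  add(add(add(Z, mul(SZ, Z)), SSSZ), mul(add(SZ, add(Z, SZ)), add(mul(SSSZ, Z), SSSZ)))
  →6  add(add(mul(SZ, Z), SSSZ), mul(add(SZ, add(Z, SZ)), add(mul(SSSZ, Z), SSSZ)))
  →7  add(add(add(Z, mul(Z, Z)), SSSZ), mul(add(SZ, add(Z, SZ)), add(mul(SSSZ, Z), SSSZ)))

Answer: after 7 steps: add(add(add(Z, mul(Z, Z)), SSSZ), mul(add(SZ, add(Z, SZ)), add(mul(SSSZ, Z), SSSZ)))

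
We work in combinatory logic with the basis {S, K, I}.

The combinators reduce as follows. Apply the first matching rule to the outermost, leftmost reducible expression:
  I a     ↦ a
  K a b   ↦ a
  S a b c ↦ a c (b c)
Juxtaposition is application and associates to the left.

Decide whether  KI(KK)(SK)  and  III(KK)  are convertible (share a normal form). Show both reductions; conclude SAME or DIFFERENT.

Term A:
  start: KI(KK)(SK)
  →1  I(SK)
  →2  SK

Term B:
  start: III(KK)
  →1  II(KK)
  →2  I(KK)
  →3  KK

Answer: DIFFERENT — A ⇓ SK, B ⇓ KK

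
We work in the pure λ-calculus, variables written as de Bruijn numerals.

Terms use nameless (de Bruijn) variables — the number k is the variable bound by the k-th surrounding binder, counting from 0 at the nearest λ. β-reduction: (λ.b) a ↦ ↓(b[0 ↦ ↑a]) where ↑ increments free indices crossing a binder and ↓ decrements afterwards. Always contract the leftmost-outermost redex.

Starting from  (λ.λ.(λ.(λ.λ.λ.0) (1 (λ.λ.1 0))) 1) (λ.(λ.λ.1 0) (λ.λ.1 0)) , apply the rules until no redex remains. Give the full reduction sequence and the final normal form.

Answer: normal form = λ.λ.λ.0  (in 3 steps)

Working:
  start: (λ.λ.(λ.(λ.λ.λ.0) (1 (λ.λ.1 0))) 1) (λ.(λ.λ.1 0) (λ.λ.1 0))
  →1  λ.(λ.(λ.λ.λ.0) (1 (λ.λ.1 0))) (λ.(λ.λ.1 0) (λ.λ.1 0))
  →2  λ.(λ.λ.λ.0) (0 (λ.λ.1 0))
  →3  λ.λ.λ.0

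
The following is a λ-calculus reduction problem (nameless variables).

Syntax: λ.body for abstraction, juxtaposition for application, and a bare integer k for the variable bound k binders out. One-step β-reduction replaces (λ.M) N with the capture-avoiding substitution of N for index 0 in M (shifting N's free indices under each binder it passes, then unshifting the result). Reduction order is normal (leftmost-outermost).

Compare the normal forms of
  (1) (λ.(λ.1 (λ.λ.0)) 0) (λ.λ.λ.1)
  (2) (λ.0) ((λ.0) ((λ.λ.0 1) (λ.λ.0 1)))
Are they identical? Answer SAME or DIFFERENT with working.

Answer: DIFFERENT — A ⇓ λ.λ.1, B ⇓ λ.0 (λ.λ.0 1)

Reduction:
Term A:
  start: (λ.(λ.1 (λ.λ.0)) 0) (λ.λ.λ.1)
  →1  (λ.(λ.λ.λ.1) (λ.λ.0)) (λ.λ.λ.1)
  →2  (λ.λ.λ.1) (λ.λ.0)
  →3  λ.λ.1

Term B:
  start: (λ.0) ((λ.0) ((λ.λ.0 1) (λ.λ.0 1)))
  →1  (λ.0) ((λ.λ.0 1) (λ.λ.0 1))
  →2  (λ.λ.0 1) (λ.λ.0 1)
  →3  λ.0 (λ.λ.0 1)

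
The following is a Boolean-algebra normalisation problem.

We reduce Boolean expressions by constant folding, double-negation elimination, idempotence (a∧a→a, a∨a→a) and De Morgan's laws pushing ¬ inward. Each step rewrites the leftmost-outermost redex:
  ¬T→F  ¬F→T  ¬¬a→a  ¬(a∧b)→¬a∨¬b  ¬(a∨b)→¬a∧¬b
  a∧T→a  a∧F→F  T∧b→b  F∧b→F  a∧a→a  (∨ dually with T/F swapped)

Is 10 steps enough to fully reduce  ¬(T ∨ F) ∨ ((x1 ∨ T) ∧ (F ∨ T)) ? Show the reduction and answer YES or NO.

Answer: YES — reaches normal form T in 7 ≤ 10 steps

Working:
  start: ¬(T ∨ F) ∨ ((x1 ∨ T) ∧ (F ∨ T))
  [1] (¬T ∧ ¬F) ∨ ((x1 ∨ T) ∧ (F ∨ T))
  [2] (F ∧ ¬F) ∨ ((x1 ∨ T) ∧ (F ∨ T))
  [3] F ∨ ((x1 ∨ T) ∧ (F ∨ T))
  [4] (x1 ∨ T) ∧ (F ∨ T)
  [5] T ∧ (F ∨ T)
  [6] F ∨ T
  [7] T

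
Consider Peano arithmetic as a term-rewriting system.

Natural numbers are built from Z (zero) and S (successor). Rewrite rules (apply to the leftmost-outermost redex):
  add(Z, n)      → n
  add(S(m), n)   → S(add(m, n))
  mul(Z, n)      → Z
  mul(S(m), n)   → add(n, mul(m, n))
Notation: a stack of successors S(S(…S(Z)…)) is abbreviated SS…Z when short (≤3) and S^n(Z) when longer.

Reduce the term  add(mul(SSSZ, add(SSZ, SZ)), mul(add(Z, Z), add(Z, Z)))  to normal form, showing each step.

  start: add(mul(SSSZ, add(SSZ, SZ)), mul(add(Z, Z), add(Z, Z)))
  step 1: add(add(add(SSZ, SZ), mul(SSZ, add(SSZ, SZ))), mul(add(Z, Z), add(Z, Z)))
  step 2: add(add(S(add(SZ, SZ)), mul(SSZ, add(SSZ, SZ))), mul(add(Z, Z), add(Z, Z)))
  step 3: add(S(add(add(SZ, SZ), mul(SSZ, add(SSZ, SZ)))), mul(add(Z, Z), add(Z, Z)))
  step 4: S(add(add(add(SZ, SZ), mul(SSZ, add(SSZ, SZ))), mul(add(Z, Z), add(Z, Z))))
  step 5: S(add(add(S(add(Z, SZ)), mul(SSZ, add(SSZ, SZ))), mul(add(Z, Z), add(Z, Z))))
  step 6: S(add(S(add(add(Z, SZ), mul(SSZ, add(SSZ, SZ)))), mul(add(Z, Z), add(Z, Z))))
  step 7: S(S(add(add(add(Z, SZ), mul(SSZ, add(SSZ, SZ))), mul(add(Z, Z), add(Z, Z)))))
  step 8: S(S(add(add(SZ, mul(SSZ, add(SSZ, SZ))), mul(add(Z, Z), add(Z, Z)))))
  step 9: S(S(add(S(add(Z, mul(SSZ, add(SSZ, SZ)))), mul(add(Z, Z), add(Z, Z)))))
  step 10: S(S(S(add(add(Z, mul(SSZ, add(SSZ, SZ))), mul(add(Z, Z), add(Z, Z))))))
  step 11: S(S(S(add(mul(SSZ, add(SSZ, SZ)), mul(add(Z, Z), add(Z, Z))))))
  step 12: S(S(S(add(add(add(SSZ, SZ), mul(SZ, add(SSZ, SZ))), mul(add(Z, Z), add(Z, Z))))))
  step 13: S(S(S(add(add(S(add(SZ, SZ)), mul(SZ, add(SSZ, SZ))), mul(add(Z, Z), add(Z, Z))))))
  step 14: S(S(S(add(S(add(add(SZ, SZ), mul(SZ, add(SSZ, SZ)))), mul(add(Z, Z), add(Z, Z))))))
  step 15: S(S(S(S(add(add(add(SZ, SZ), mul(SZ, add(SSZ, SZ))), mul(add(Z, Z), add(Z, Z)))))))
  step 16: S(S(S(S(add(add(S(add(Z, SZ)), mul(SZ, add(SSZ, SZ))), mul(add(Z, Z), add(Z, Z)))))))
  step 17: S(S(S(S(add(S(add(add(Z, SZ), mul(SZ, add(SSZ, SZ)))), mul(add(Z, Z), add(Z, Z)))))))
  step 18: S(S(S(S(S(add(add(add(Z, SZ), mul(SZ, add(SSZ, SZ))), mul(add(Z, Z), add(Z, Z))))))))
  step 19: S(S(S(S(S(add(add(SZ, mul(SZ, add(SSZ, SZ))), mul(add(Z, Z), add(Z, Z))))))))
  step 20: S(S(S(S(S(add(S(add(Z, mul(SZ, add(SSZ, SZ)))), mul(add(Z, Z), add(Z, Z))))))))
  step 21: S(S(S(S(S(S(add(add(Z, mul(SZ, add(SSZ, SZ))), mul(add(Z, Z), add(Z, Z)))))))))
  step 22: S(S(S(S(S(S(add(mul(SZ, add(SSZ, SZ)), mul(add(Z, Z), add(Z, Z)))))))))
  step 23: S(S(S(S(S(S(add(add(add(SSZ, SZ), mul(Z, add(SSZ, SZ))), mul(add(Z, Z), add(Z, Z)))))))))
  step 24: S(S(S(S(S(S(add(add(S(add(SZ, SZ)), mul(Z, add(SSZ, SZ))), mul(add(Z, Z), add(Z, Z)))))))))
  step 25: S(S(S(S(S(S(add(S(add(add(SZ, SZ), mul(Z, add(SSZ, SZ)))), mul(add(Z, Z), add(Z, Z)))))))))
  step 26: S(S(S(S(S(S(S(add(add(add(SZ, SZ), mul(Z, add(SSZ, SZ))), mul(add(Z, Z), add(Z, Z))))))))))
  step 27: S(S(S(S(S(S(S(add(add(S(add(Z, SZ)), mul(Z, add(SSZ, SZ))), mul(add(Z, Z), add(Z, Z))))))))))
  step 28: S(S(S(S(S(S(S(add(S(add(add(Z, SZ), mul(Z, add(SSZ, SZ)))), mul(add(Z, Z), add(Z, Z))))))))))
  step 29: S(S(S(S(S(S(S(S(add(add(add(Z, SZ), mul(Z, add(SSZ, SZ))), mul(add(Z, Z), add(Z, Z)))))))))))
  step 30: S(S(S(S(S(S(S(S(add(add(SZ, mul(Z, add(SSZ, SZ))), mul(add(Z, Z), add(Z, Z)))))))))))
  step 31: S(S(S(S(S(S(S(S(add(S(add(Z, mul(Z, add(SSZ, SZ)))), mul(add(Z, Z), add(Z, Z)))))))))))
  step 32: S(S(S(S(S(S(S(S(S(add(add(Z, mul(Z, add(SSZ, SZ))), mul(add(Z, Z), add(Z, Z))))))))))))
  step 33: S(S(S(S(S(S(S(S(S(add(mul(Z, add(SSZ, SZ)), mul(add(Z, Z), add(Z, Z))))))))))))
  step 34: S(S(S(S(S(S(S(S(S(add(Z, mul(add(Z, Z), add(Z, Z))))))))))))
  step 35: S(S(S(S(S(S(S(S(S(mul(add(Z, Z), add(Z, Z)))))))))))
  step 36: S(S(S(S(S(S(S(S(S(mul(Z, add(Z, Z)))))))))))
  step 37: S^9(Z)

Answer: normal form = S^9(Z)  (in 37 steps)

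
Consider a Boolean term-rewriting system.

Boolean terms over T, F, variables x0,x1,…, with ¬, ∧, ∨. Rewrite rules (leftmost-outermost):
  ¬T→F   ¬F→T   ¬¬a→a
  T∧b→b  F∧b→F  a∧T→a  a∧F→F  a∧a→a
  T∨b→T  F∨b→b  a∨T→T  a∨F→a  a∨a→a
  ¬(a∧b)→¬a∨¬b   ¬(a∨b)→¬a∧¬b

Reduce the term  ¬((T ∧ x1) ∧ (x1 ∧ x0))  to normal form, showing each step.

Answer: normal form = ¬x1 ∨ (¬x1 ∨ ¬x0)  (in 5 steps)

Derivation:
  start: ¬((T ∧ x1) ∧ (x1 ∧ x0))
  [1] ¬(T ∧ x1) ∨ ¬(x1 ∧ x0)
  [2] (¬T ∨ ¬x1) ∨ ¬(x1 ∧ x0)
  [3] (F ∨ ¬x1) ∨ ¬(x1 ∧ x0)
  [4] ¬x1 ∨ ¬(x1 ∧ x0)
  [5] ¬x1 ∨ (¬x1 ∨ ¬x0)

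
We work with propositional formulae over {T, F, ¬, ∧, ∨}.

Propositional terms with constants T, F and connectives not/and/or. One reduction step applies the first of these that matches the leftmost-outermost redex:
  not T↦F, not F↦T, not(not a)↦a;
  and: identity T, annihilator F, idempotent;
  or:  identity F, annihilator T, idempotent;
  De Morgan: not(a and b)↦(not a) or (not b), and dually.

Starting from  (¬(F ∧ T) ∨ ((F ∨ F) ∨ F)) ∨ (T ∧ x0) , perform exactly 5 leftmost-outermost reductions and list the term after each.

Answer: after 5 steps: T

Working:
  start: (¬(F ∧ T) ∨ ((F ∨ F) ∨ F)) ∨ (T ∧ x0)
  →1  ((¬F ∨ ¬T) ∨ ((F ∨ F) ∨ F)) ∨ (T ∧ x0)
  →2  ((T ∨ ¬T) ∨ ((F ∨ F) ∨ F)) ∨ (T ∧ x0)
  →3  (T ∨ ((F ∨ F) ∨ F)) ∨ (T ∧ x0)
  →4  T ∨ (T ∧ x0)
  →5  T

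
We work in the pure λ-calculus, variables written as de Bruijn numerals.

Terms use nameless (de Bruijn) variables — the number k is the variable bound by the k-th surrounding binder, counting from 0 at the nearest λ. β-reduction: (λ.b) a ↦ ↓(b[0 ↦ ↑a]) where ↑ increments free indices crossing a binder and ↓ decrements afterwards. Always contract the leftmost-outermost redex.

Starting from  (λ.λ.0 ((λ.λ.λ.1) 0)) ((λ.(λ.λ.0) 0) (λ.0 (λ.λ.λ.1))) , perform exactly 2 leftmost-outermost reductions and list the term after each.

Answer: after 2 steps: λ.0 (λ.λ.1)

Reduction:
  start: (λ.λ.0 ((λ.λ.λ.1) 0)) ((λ.(λ.λ.0) 0) (λ.0 (λ.λ.λ.1)))
  step 1: λ.0 ((λ.λ.λ.1) 0)
  step 2: λ.0 (λ.λ.1)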